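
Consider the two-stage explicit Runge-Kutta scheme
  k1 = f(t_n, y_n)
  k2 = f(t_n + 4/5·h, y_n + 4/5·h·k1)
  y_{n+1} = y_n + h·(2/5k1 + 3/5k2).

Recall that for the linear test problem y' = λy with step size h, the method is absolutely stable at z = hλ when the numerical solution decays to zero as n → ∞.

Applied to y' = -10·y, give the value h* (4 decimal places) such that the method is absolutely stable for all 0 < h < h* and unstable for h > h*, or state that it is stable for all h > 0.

On y'=λy, z=hλ:
  k1=λy_n ⇒ h·k1=z·y_n;  k2=λ(1+4/5z)y_n ⇒ h·k2=z(1+4/5z)y_n
  y_{n+1}/y_n = 1 + 2/5z + 3/5z(1+4/5z) = 1 + z + 12/25z²
  ⇒ R(z) = 1 + z + 12/25z².

Solve |R(x)|<1 on ℝ⁻.
x=-1.6: |R|=0.6288
R=1: x+12/25x²=0 ⇒ x=−25/12=-2.0833; min R=1−1/(4·12/25)=0.4792>−1
Confirm numerically:
  x=-1.883: |R|=0.81893 <1
  x=-1.870: |R|=0.80851 <1
  x=-1.058: |R|=0.47929 <1
  x=-0.905: |R|=0.48813 <1
  x=-2.346: |R|=1.29578 >1
  x=-2.105: |R|=1.02189 >1
So |R|<1 on (-2.0833, 0).

(-2.0833,0); λ=-10 ⇒ h* = (25/12)/10 = 0.2083.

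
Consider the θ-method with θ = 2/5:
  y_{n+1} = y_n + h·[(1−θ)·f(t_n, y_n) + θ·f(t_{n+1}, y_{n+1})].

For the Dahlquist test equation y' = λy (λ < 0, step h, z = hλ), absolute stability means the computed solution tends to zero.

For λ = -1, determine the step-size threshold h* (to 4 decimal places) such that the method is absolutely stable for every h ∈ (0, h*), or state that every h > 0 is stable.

Test eqn y'=λy, z=hλ:
  y_{n+1} = y_n + z·[3/5·y_n + 2/5·y_{n+1}] ⇒ (1 − 2/5z)y_{n+1} = (1 + 3/5z)y_n
  Hence R(z) = (1 + 3/5z)/(1 − 2/5z).

Boundary: |R(x)|=1, x<0.
x=-0.36: |R|=0.6853
R=−1: 1+3/5x = −1+2/5x ⇒ -1/5x=2 ⇒ x=2/(-1/5)=-10.0000
Confirm numerically:
  x=-9.464: |R|=0.97760 <1
  x=-8.102: |R|=0.91049 <1
  x=-6.875: |R|=0.83333 <1
  x=-10.578: |R|=1.02210 >1
  x=-10.321: |R|=1.01252 >1
  x=-10.272: |R|=1.01065 >1
Stable set (-10.0000, 0).

(-10.0000,0); λ=-1 ⇒ h* = (10)/1 = 10.0000.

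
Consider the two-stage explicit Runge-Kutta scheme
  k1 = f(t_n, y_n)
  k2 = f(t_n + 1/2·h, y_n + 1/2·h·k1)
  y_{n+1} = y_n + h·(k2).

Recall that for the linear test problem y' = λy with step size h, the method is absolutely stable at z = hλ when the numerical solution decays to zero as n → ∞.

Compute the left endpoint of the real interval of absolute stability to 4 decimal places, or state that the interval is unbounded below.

z* = -2.0000.

On y'=λy, z=hλ:
  k1=λy_n ⇒ h·k1=z·y_n;  k2=λ(1+1/2z)y_n ⇒ h·k2=z(1+1/2z)y_n
  y_{n+1}/y_n = 1 + z(1+1/2z) = 1 + z + 1/2z²
  ⇒ R(z) = 1 + z + 1/2z².

Solve |R(x)|<1 on ℝ⁻.
x=-1.39: |R|=0.5760
R=1: x+1/2x²=0 ⇒ x=−2=-2.0000; min R=1−1/(4·1/2)=0.5000>−1
Confirm numerically:
  x=-1.873: |R|=0.88106 <1
  x=-1.829: |R|=0.84362 <1
  x=-1.532: |R|=0.64151 <1
  x=-0.860: |R|=0.50980 <1
  x=-2.455: |R|=1.55851 >1
  x=-2.248: |R|=1.27875 >1
  x=-2.090: |R|=1.09405 >1
Stable set (-2.0000, 0).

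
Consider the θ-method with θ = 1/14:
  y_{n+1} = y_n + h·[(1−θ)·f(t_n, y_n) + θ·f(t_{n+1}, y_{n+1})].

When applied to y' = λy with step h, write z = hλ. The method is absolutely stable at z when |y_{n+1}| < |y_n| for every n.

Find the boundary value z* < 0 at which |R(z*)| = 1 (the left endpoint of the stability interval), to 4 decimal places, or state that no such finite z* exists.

z* = -2.3333.

With y'=λy (z=hλ):
  y_{n+1} = y_n + z·[13/14·y_n + 1/14·y_{n+1}] ⇒ (1 − 1/14z)y_{n+1} = (1 + 13/14z)y_n
  R(z) = (1 + 13/14z)/(1 − 1/14z).

Need |R(x)|<1, x<0.
x=-1.58: |R|=0.4198
R=−1: 1+13/14x = −1+1/14x ⇒ -6/7x=2 ⇒ x=2/(-6/7)=-2.3333
Confirm numerically:
  x=-1.855: |R|=0.63797 <1
  x=-1.499: |R|=0.35402 <1
  x=-1.472: |R|=0.33195 <1
  x=-2.671: |R|=1.24306 >1
  x=-2.663: |R|=1.23741 >1
  x=-2.391: |R|=1.04222 >1
So |R|<1 on (-2.3333, 0).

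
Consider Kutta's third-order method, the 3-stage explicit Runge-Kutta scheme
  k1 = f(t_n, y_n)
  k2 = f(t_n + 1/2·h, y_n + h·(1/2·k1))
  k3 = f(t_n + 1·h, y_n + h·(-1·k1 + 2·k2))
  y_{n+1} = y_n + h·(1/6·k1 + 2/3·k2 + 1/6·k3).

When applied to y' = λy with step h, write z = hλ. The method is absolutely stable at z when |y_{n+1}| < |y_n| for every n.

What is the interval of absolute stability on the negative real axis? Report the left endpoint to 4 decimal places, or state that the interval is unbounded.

(-2.5127, 0).

With y'=λy (z=hλ):
  order 3, 3-stage ⇒ R(z)=1+z+z^2/2+z^3/6
  (e.g. R(-1.67)=-0.05179, |R|=0.05179)

Find x<0 with |R(x)|<1.
x=-1.67: |R|=0.0518
|R(-2.46)|=0.9154 |R(-2.32)|=0.7100 |R(-1.89)|=0.2292
Bisect:
  x_lo=-3.3688 |R|=3.0665  x_hi=-0.3709 |R|=0.6894
  mid=-1.86988 |R|=0.21131 →hi
  mid=-2.61936 |R|=1.18409 →lo
  mid=-2.24462 |R|=0.61031 →hi
  mid=-2.43199 |R|=0.87206 →hi
  mid=-2.52567 |R|=1.02138 →lo
  mid=-2.47883 |R|=0.94510 →hi
  mid=-2.50225 |R|=0.98283 →hi
  mid=-2.51396 |R|=1.00200 →lo
  ...
  [-2.51286,-2.51268] ⇒ x*=-2.5127
So |R|<1 on (-2.5127, 0).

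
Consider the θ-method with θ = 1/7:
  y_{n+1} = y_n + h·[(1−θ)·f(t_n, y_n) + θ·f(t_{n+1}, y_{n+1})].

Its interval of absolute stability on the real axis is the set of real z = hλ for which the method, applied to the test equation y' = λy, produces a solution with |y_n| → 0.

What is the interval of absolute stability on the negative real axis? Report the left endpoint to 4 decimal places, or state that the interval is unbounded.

Test eqn y'=λy, z=hλ:
  y_{n+1} = y_n + z·[6/7·y_n + 1/7·y_{n+1}] ⇒ (1 − 1/7z)y_{n+1} = (1 + 6/7z)y_n
  R(z) = (1 + 6/7z)/(1 − 1/7z).

Boundary: |R(x)|=1, x<0.
x=-1.79: |R|=0.4255
R=−1: 1+6/7x = −1+1/7x ⇒ -5/7x=2 ⇒ x=2/(-5/7)=-2.8000
Confirm numerically:
  x=-2.406: |R|=0.79056 <1
  x=-1.605: |R|=0.30564 <1
  x=-1.247: |R|=0.05845 <1
  x=-3.351: |R|=1.26616 >1
  x=-3.025: |R|=1.11222 >1
Interval (-2.8000, 0).

(-2.8000, 0).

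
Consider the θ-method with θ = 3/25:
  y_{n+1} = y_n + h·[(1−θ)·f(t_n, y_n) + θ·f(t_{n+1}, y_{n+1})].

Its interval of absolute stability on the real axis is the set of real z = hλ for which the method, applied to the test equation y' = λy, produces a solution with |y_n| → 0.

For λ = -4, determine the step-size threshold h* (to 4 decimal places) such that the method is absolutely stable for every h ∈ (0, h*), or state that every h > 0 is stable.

Test eqn y'=λy, z=hλ:
  y_{n+1} = y_n + z·[22/25·y_n + 3/25·y_{n+1}] ⇒ (1 − 3/25z)y_{n+1} = (1 + 22/25z)y_n
  ⇒ R(z) = (1 + 22/25z)/(1 − 3/25z).

Find x<0 with |R(x)|<1.
x=-0.44: |R|=0.5821
R=−1: 1+22/25x = −1+3/25x ⇒ -19/25x=2 ⇒ x=2/(-19/25)=-2.6316
Confirm numerically:
  x=-1.917: |R|=0.55849 <1
  x=-1.163: |R|=0.02057 <1
  x=-1.093: |R|=0.03374 <1
  x=-2.832: |R|=1.11369 >1
  x=-2.737: |R|=1.06031 >1
So |R|<1 on (-2.6316, 0).

(-2.6316,0); λ=-4 ⇒ h* = (50/19)/4 = 0.6579.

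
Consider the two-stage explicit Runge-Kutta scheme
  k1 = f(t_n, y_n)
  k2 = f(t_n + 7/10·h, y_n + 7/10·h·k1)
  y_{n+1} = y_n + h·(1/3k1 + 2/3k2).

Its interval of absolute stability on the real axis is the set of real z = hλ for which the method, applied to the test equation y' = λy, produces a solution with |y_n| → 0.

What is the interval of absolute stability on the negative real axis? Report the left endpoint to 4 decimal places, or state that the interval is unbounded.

z∈(-2.1429,0).

On y'=λy, z=hλ:
  k1=λy_n ⇒ h·k1=z·y_n;  k2=λ(1+7/10z)y_n ⇒ h·k2=z(1+7/10z)y_n
  y_{n+1}/y_n = 1 + 1/3z + 2/3z(1+7/10z) = 1 + z + 7/15z²
  R(z) = 1 + z + 7/15z².

Need |R(x)|<1, x<0.
x=-0.81: |R|=0.4962
R=1: x+7/15x²=0 ⇒ x=−15/7=-2.1429; min R=1−1/(4·7/15)=0.4643>−1
Confirm numerically:
  x=-2.099: |R|=0.95704 <1
  x=-1.640: |R|=0.61515 <1
  x=-1.180: |R|=0.46979 <1
  x=-2.598: |R|=1.55182 >1
  x=-2.480: |R|=1.39019 >1
Interval (-2.1429, 0).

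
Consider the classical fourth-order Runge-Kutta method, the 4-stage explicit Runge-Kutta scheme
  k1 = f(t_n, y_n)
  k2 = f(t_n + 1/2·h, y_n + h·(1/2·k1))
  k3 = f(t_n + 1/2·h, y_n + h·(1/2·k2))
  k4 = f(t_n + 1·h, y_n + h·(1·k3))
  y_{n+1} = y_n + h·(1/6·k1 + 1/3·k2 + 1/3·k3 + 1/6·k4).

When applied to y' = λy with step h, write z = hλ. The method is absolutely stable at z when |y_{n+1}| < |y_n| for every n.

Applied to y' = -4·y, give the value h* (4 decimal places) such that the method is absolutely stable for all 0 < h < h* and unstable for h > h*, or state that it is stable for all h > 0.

On y'=λy, z=hλ:
  order 4, 4-stage ⇒ R(z)=1+z+z^2/2+z^3/6+z^4/24
  (e.g. R(-0.59)=0.55487, |R|=0.55487)

Need |R(x)|<1, x<0.
x=-0.59: |R|=0.5549
|R(-2.78)|=0.9920 |R(-2.07)|=0.3592 |R(-1.24)|=0.3095
Bisect:
  x_lo=-3.3793 |R|=2.3326  x_hi=-0.1733 |R|=0.8408
  mid=-1.77634 |R|=0.28203 →hi
  mid=-2.57783 |R|=0.72969 →hi
  mid=-2.97858 |R|=1.33272 →lo
  mid=-2.77820 |R|=0.98936 →hi
  mid=-2.87839 |R|=1.14968 →lo
  mid=-2.82830 |R|=1.06679 →lo
  mid=-2.80325 |R|=1.02741 →lo
  mid=-2.79073 |R|=1.00822 →lo
  mid=-2.78446 |R|=0.99875 →hi
  ...
  [-2.78544,-2.78525] ⇒ x*=-2.7853
Stable set (-2.7853, 0).

(-2.7853,0); λ=-4 ⇒ h* = 0.6963.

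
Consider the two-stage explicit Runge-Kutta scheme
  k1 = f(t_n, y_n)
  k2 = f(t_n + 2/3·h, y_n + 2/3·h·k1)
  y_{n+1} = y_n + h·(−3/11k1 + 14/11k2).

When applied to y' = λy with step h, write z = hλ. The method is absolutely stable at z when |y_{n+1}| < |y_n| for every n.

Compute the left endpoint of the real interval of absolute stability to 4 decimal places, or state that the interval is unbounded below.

z* = -1.1786.

Test eqn y'=λy, z=hλ:
  k1=λy_n ⇒ h·k1=z·y_n;  k2=λ(1+2/3z)y_n ⇒ h·k2=z(1+2/3z)y_n
  y_{n+1}/y_n = 1 − 3/11z + 14/11z(1+2/3z) = 1 + z + 28/33z²
  Hence R(z) = 1 + z + 28/33z².

Boundary: |R(x)|=1, x<0.
x=-0.89: |R|=0.7821
R=1: x+28/33x²=0 ⇒ x=−33/28=-1.1786; min R=1−1/(4·28/33)=0.7054>−1
Confirm numerically:
  x=-1.032: |R|=0.87166 <1
  x=-1.006: |R|=0.85270 <1
  x=-0.982: |R|=0.83621 <1
  x=-1.584: |R|=1.54490 >1
  x=-1.468: |R|=1.36051 >1
  x=-1.402: |R|=1.26579 >1
So |R|<1 on (-1.1786, 0).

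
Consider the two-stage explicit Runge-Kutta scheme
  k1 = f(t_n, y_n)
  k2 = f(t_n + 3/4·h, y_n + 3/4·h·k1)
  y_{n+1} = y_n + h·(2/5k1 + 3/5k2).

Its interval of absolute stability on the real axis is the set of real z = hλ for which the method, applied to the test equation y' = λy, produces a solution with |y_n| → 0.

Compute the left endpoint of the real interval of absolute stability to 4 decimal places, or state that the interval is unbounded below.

With y'=λy (z=hλ):
  k1=λy_n ⇒ h·k1=z·y_n;  k2=λ(1+3/4z)y_n ⇒ h·k2=z(1+3/4z)y_n
  y_{n+1}/y_n = 1 + 2/5z + 3/5z(1+3/4z) = 1 + z + 9/20z²
  so R(z) = 1 + z + 9/20z².

Solve |R(x)|<1 on ℝ⁻.
x=-1.07: |R|=0.4452
R=1: x+9/20x²=0 ⇒ x=−20/9=-2.2222; min R=1−1/(4·9/20)=0.4444>−1
Confirm numerically:
  x=-1.632: |R|=0.56654 <1
  x=-1.035: |R|=0.44705 <1
  x=-0.947: |R|=0.45656 <1
  x=-2.710: |R|=1.59485 >1
  x=-2.573: |R|=1.40615 >1
  x=-2.379: |R|=1.16784 >1
So |R|<1 on (-2.2222, 0).

z* = -2.2222.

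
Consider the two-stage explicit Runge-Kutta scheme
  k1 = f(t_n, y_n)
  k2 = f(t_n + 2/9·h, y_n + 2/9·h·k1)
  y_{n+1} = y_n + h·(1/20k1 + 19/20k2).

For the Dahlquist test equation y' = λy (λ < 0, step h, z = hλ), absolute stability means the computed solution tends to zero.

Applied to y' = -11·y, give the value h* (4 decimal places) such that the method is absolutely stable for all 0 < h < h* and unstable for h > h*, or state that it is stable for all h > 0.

On y'=λy, z=hλ:
  k1=λy_n ⇒ h·k1=z·y_n;  k2=λ(1+2/9z)y_n ⇒ h·k2=z(1+2/9z)y_n
  y_{n+1}/y_n = 1 + 1/20z + 19/20z(1+2/9z) = 1 + z + 19/90z²
  ⇒ R(z) = 1 + z + 19/90z².

Need |R(x)|<1, x<0.
x=-0.79: |R|=0.3418
R=1: x+19/90x²=0 ⇒ x=−90/19=-4.7368; min R=1−1/(4·19/90)=-0.1842>−1
Confirm numerically:
  x=-4.677: |R|=0.94091 <1
  x=-3.703: |R|=0.19180 <1
  x=-3.606: |R|=0.13913 <1
  x=-3.502: |R|=0.08707 <1
  x=-5.336: |R|=1.67494 >1
  x=-5.013: |R|=1.29226 >1
  x=-5.005: |R|=1.28334 >1
Stable set (-4.7368, 0).

(-4.7368,0); λ=-11 ⇒ h* = (90/19)/11 = 0.4306.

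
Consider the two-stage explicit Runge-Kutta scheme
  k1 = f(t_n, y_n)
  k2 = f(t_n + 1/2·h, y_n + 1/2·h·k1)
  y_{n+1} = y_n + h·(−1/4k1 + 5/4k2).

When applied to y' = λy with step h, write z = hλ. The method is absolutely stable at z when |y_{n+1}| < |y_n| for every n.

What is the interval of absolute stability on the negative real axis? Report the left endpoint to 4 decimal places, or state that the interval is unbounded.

Set f=λy, z=hλ:
  k1=λy_n ⇒ h·k1=z·y_n;  k2=λ(1+1/2z)y_n ⇒ h·k2=z(1+1/2z)y_n
  y_{n+1}/y_n = 1 − 1/4z + 5/4z(1+1/2z) = 1 + z + 5/8z²
  ⇒ R(z) = 1 + z + 5/8z².

Solve |R(x)|<1 on ℝ⁻.
x=-1.76: |R|=1.1760
R=1: x+5/8x²=0 ⇒ x=−8/5=-1.6000; min R=1−1/(4·5/8)=0.6000>−1
Confirm numerically:
  x=-1.457: |R|=0.86978 <1
  x=-1.352: |R|=0.79044 <1
  x=-0.835: |R|=0.60077 <1
  x=-2.109: |R|=1.67093 >1
  x=-1.796: |R|=1.22001 >1
  x=-1.716: |R|=1.12441 >1
Stable set (-1.6000, 0).

(-1.6000, 0).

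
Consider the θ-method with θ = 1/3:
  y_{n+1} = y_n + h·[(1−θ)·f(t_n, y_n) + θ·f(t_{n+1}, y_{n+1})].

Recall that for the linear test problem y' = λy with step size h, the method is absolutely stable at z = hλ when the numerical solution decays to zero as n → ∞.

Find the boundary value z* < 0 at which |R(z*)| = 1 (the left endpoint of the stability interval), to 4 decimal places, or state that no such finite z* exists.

Test eqn y'=λy, z=hλ:
  y_{n+1} = y_n + z·[2/3·y_n + 1/3·y_{n+1}] ⇒ (1 − 1/3z)y_{n+1} = (1 + 2/3z)y_n
  R(z) = (1 + 2/3z)/(1 − 1/3z).

Find x<0 with |R(x)|<1.
x=-1.48: |R|=0.0089
R=−1: 1+2/3x = −1+1/3x ⇒ -1/3x=2 ⇒ x=2/(-1/3)=-6.0000
Confirm numerically:
  x=-5.596: |R|=0.95300 <1
  x=-5.355: |R|=0.92280 <1
  x=-2.818: |R|=0.45308 <1
  x=-6.434: |R|=1.04600 >1
  x=-6.174: |R|=1.01897 >1
So |R|<1 on (-6.0000, 0).

z* = -6.0000.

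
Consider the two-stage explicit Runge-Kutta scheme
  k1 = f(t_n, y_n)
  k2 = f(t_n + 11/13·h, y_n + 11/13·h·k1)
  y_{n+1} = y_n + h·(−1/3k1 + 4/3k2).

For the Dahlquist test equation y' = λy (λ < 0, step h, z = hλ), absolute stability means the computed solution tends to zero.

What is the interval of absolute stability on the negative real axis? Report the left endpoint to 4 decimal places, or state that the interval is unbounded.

(-0.8864, 0).

Test eqn y'=λy, z=hλ:
  k1=λy_n ⇒ h·k1=z·y_n;  k2=λ(1+11/13z)y_n ⇒ h·k2=z(1+11/13z)y_n
  y_{n+1}/y_n = 1 − 1/3z + 4/3z(1+11/13z) = 1 + z + 44/39z²
  R(z) = 1 + z + 44/39z².

Find x<0 with |R(x)|<1.
x=-0.56: |R|=0.7938
R=1: x+44/39x²=0 ⇒ x=−39/44=-0.8864; min R=1−1/(4·44/39)=0.7784>−1
Confirm numerically:
  x=-0.795: |R|=0.91805 <1
  x=-0.753: |R|=0.88670 <1
  x=-0.735: |R|=0.87448 <1
  x=-0.532: |R|=0.78731 <1
  x=-1.427: |R|=1.87040 >1
  x=-1.353: |R|=1.71230 >1
  x=-1.027: |R|=1.16295 >1
Interval (-0.8864, 0).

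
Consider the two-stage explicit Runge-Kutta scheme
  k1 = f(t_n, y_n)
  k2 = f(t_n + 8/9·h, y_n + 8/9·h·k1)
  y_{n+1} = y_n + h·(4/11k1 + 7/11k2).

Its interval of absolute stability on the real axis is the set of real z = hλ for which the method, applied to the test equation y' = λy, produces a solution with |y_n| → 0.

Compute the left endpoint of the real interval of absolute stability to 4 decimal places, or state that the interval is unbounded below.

Test eqn y'=λy, z=hλ:
  k1=λy_n ⇒ h·k1=z·y_n;  k2=λ(1+8/9z)y_n ⇒ h·k2=z(1+8/9z)y_n
  y_{n+1}/y_n = 1 + 4/11z + 7/11z(1+8/9z) = 1 + z + 56/99z²
  ⇒ R(z) = 1 + z + 56/99z².

Need |R(x)|<1, x<0.
x=-0.79: |R|=0.5630
R=1: x+56/99x²=0 ⇒ x=−99/56=-1.7679; min R=1−1/(4·56/99)=0.5580>−1
Confirm numerically:
  x=-1.476: |R|=0.75633 <1
  x=-1.447: |R|=0.73738 <1
  x=-0.951: |R|=0.56058 <1
  x=-0.804: |R|=0.56165 <1
  x=-2.365: |R|=1.79884 >1
  x=-1.915: |R|=1.15939 >1
Interval (-1.7679, 0).

z* = -1.7679.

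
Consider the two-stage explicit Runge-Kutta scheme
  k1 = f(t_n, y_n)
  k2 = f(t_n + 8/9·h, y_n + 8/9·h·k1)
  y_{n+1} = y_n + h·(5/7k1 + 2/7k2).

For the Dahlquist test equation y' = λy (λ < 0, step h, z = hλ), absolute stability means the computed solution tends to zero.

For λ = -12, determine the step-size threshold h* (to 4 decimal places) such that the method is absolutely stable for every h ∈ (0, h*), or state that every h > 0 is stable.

With y'=λy (z=hλ):
  k1=λy_n ⇒ h·k1=z·y_n;  k2=λ(1+8/9z)y_n ⇒ h·k2=z(1+8/9z)y_n
  y_{n+1}/y_n = 1 + 5/7z + 2/7z(1+8/9z) = 1 + z + 16/63z²
  ⇒ R(z) = 1 + z + 16/63z².

Solve |R(x)|<1 on ℝ⁻.
x=-1.71: |R|=0.0326
R=1: x+16/63x²=0 ⇒ x=−63/16=-3.9375; min R=1−1/(4·16/63)=0.0156>−1
Confirm numerically:
  x=-3.124: |R|=0.35457 <1
  x=-2.795: |R|=0.18901 <1
  x=-2.296: |R|=0.04282 <1
  x=-1.936: |R|=0.01590 <1
  x=-4.052: |R|=1.11783 >1
  x=-4.050: |R|=1.11571 >1
  x=-4.014: |R|=1.07799 >1
Stable set (-3.9375, 0).

(-3.9375,0); λ=-12 ⇒ h* = (63/16)/12 = 0.3281.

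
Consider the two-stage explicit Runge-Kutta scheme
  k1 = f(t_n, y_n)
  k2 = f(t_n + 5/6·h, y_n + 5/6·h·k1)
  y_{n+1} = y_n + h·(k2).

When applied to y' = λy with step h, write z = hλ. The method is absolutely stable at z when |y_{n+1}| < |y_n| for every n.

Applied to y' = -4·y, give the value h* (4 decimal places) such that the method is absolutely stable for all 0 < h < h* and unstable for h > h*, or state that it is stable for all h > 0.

(-1.2000,0); λ=-4 ⇒ h* = (6/5)/4 = 0.3000.

On y'=λy, z=hλ:
  k1=λy_n ⇒ h·k1=z·y_n;  k2=λ(1+5/6z)y_n ⇒ h·k2=z(1+5/6z)y_n
  y_{n+1}/y_n = 1 + z(1+5/6z) = 1 + z + 5/6z²
  R(z) = 1 + z + 5/6z².

Find x<0 with |R(x)|<1.
x=-1.2: |R|=1.0000
R=1: x+5/6x²=0 ⇒ x=−6/5=-1.2000; min R=1−1/(4·5/6)=0.7000>−1
Confirm numerically:
  x=-1.113: |R|=0.91931 <1
  x=-1.079: |R|=0.89120 <1
  x=-1.035: |R|=0.85769 <1
  x=-0.732: |R|=0.71452 <1
  x=-1.706: |R|=1.71936 >1
  x=-1.392: |R|=1.22272 >1
Stable set (-1.2000, 0).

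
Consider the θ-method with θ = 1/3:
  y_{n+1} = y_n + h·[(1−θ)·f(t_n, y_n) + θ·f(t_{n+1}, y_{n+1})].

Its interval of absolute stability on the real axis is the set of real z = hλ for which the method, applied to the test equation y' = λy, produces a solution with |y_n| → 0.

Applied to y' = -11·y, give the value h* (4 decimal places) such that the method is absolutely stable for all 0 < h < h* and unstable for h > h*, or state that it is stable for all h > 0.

(-6.0000,0); λ=-11 ⇒ h* = (6)/11 = 0.5455.

On y'=λy, z=hλ:
  y_{n+1} = y_n + z·[2/3·y_n + 1/3·y_{n+1}] ⇒ (1 − 1/3z)y_{n+1} = (1 + 2/3z)y_n
  ⇒ R(z) = (1 + 2/3z)/(1 − 1/3z).

Boundary: |R(x)|=1, x<0.
x=-0.9: |R|=0.3077
R=−1: 1+2/3x = −1+1/3x ⇒ -1/3x=2 ⇒ x=2/(-1/3)=-6.0000
Confirm numerically:
  x=-5.129: |R|=0.89285 <1
  x=-4.507: |R|=0.80112 <1
  x=-3.679: |R|=0.65249 <1
  x=-6.489: |R|=1.05153 >1
  x=-6.449: |R|=1.04752 >1
  x=-6.275: |R|=1.02965 >1
So |R|<1 on (-6.0000, 0).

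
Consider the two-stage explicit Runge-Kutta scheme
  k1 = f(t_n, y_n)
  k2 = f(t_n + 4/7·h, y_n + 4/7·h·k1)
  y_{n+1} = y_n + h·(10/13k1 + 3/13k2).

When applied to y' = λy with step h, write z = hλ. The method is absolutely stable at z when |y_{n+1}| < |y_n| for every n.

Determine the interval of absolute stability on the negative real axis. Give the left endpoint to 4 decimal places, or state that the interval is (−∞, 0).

On y'=λy, z=hλ:
  k1=λy_n ⇒ h·k1=z·y_n;  k2=λ(1+4/7z)y_n ⇒ h·k2=z(1+4/7z)y_n
  y_{n+1}/y_n = 1 + 10/13z + 3/13z(1+4/7z) = 1 + z + 12/91z²
  ⇒ R(z) = 1 + z + 12/91z².

Solve |R(x)|<1 on ℝ⁻.
x=-1.41: |R|=0.1478
R=1: x+12/91x²=0 ⇒ x=−91/12=-7.5833; min R=1−1/(4·12/91)=-0.8958>−1
Confirm numerically:
  x=-7.352: |R|=0.77572 <1
  x=-5.441: |R|=0.53711 <1
  x=-4.409: |R|=0.84558 <1
  x=-3.597: |R|=0.89084 <1
  x=-8.164: |R|=1.62513 >1
  x=-8.011: |R|=1.45179 >1
So |R|<1 on (-7.5833, 0).

(-7.5833, 0).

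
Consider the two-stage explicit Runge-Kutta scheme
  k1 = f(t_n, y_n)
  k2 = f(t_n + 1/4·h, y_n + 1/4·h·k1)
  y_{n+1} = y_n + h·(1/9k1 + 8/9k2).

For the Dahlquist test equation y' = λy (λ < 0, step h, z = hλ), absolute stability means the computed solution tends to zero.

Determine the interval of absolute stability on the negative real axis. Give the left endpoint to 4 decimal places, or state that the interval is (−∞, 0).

(-4.5000, 0).

With y'=λy (z=hλ):
  k1=λy_n ⇒ h·k1=z·y_n;  k2=λ(1+1/4z)y_n ⇒ h·k2=z(1+1/4z)y_n
  y_{n+1}/y_n = 1 + 1/9z + 8/9z(1+1/4z) = 1 + z + 2/9z²
  ⇒ R(z) = 1 + z + 2/9z².

Solve |R(x)|<1 on ℝ⁻.
x=-0.61: |R|=0.4727
R=1: x+2/9x²=0 ⇒ x=−9/2=-4.5000; min R=1−1/(4·2/9)=-0.1250>−1
Confirm numerically:
  x=-4.398: |R|=0.90031 <1
  x=-4.068: |R|=0.60947 <1
  x=-3.425: |R|=0.18181 <1
  x=-2.425: |R|=0.11819 <1
  x=-4.897: |R|=1.43202 >1
  x=-4.681: |R|=1.18828 >1
Interval (-4.5000, 0).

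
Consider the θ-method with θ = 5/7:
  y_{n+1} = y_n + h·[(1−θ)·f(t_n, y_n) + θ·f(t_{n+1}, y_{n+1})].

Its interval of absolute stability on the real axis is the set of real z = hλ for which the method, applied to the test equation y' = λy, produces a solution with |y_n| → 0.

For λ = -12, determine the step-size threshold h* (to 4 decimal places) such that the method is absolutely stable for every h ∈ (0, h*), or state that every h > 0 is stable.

interval (−∞, 0). Any h>0 works for λ=-12.

With y'=λy (z=hλ):
  y_{n+1} = y_n + z·[2/7·y_n + 5/7·y_{n+1}] ⇒ (1 − 5/7z)y_{n+1} = (1 + 2/7z)y_n
  R(z) = (1 + 2/7z)/(1 − 5/7z).

Boundary: |R(x)|=1, x<0.
x=-0.58: |R|=0.5899
x=-2: |R|=0.1765
x=-10: |R|=0.2281
x=-100: |R|=0.3807
θ=5/7≥1/2 ⇒ |1+2/7x|<|1−5/7x| ∀x<0 ⇒ unbounded interval.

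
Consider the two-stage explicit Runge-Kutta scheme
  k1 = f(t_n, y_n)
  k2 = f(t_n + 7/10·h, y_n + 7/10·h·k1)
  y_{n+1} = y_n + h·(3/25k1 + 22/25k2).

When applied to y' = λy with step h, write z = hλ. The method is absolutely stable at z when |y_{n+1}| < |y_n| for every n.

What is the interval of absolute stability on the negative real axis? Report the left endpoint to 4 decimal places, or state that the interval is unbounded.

With y'=λy (z=hλ):
  k1=λy_n ⇒ h·k1=z·y_n;  k2=λ(1+7/10z)y_n ⇒ h·k2=z(1+7/10z)y_n
  y_{n+1}/y_n = 1 + 3/25z + 22/25z(1+7/10z) = 1 + z + 77/125z²
  so R(z) = 1 + z + 77/125z².

Boundary: |R(x)|=1, x<0.
x=-1.17: |R|=0.6732
R=1: x+77/125x²=0 ⇒ x=−125/77=-1.6234; min R=1−1/(4·77/125)=0.5942>−1
Confirm numerically:
  x=-1.251: |R|=0.71304 <1
  x=-1.240: |R|=0.70716 <1
  x=-0.936: |R|=0.60368 <1
  x=-1.988: |R|=1.44652 >1
  x=-1.922: |R|=1.35356 >1
So |R|<1 on (-1.6234, 0).

(-1.6234, 0).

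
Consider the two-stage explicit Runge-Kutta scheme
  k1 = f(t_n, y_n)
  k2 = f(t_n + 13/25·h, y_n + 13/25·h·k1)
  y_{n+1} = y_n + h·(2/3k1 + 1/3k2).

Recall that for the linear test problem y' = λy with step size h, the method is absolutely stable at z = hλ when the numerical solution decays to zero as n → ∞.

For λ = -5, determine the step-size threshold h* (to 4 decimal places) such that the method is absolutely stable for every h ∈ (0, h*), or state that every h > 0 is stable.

Test eqn y'=λy, z=hλ:
  k1=λy_n ⇒ h·k1=z·y_n;  k2=λ(1+13/25z)y_n ⇒ h·k2=z(1+13/25z)y_n
  y_{n+1}/y_n = 1 + 2/3z + 1/3z(1+13/25z) = 1 + z + 13/75z²
  so R(z) = 1 + z + 13/75z².

Boundary: |R(x)|=1, x<0.
x=-1.62: |R|=0.1651
R=1: x+13/75x²=0 ⇒ x=−75/13=-5.7692; min R=1−1/(4·13/75)=-0.4423>−1
Confirm numerically:
  x=-5.424: |R|=0.67543 <1
  x=-4.604: |R|=0.07011 <1
  x=-4.587: |R|=0.06003 <1
  x=-2.418: |R|=0.40457 <1
  x=-6.139: |R|=1.39347 >1
  x=-6.075: |R|=1.32198 >1
Interval (-5.7692, 0).

(-5.7692,0); λ=-5 ⇒ h* = (75/13)/5 = 1.1538.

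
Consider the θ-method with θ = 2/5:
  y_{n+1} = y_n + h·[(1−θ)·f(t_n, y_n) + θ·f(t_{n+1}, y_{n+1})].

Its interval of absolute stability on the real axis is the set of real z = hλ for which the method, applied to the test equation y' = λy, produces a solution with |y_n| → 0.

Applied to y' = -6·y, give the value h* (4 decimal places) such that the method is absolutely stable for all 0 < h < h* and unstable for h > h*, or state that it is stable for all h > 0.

Test eqn y'=λy, z=hλ:
  y_{n+1} = y_n + z·[3/5·y_n + 2/5·y_{n+1}] ⇒ (1 − 2/5z)y_{n+1} = (1 + 3/5z)y_n
  Hence R(z) = (1 + 3/5z)/(1 − 2/5z).

Need |R(x)|<1, x<0.
x=-1.41: |R|=0.0985
R=−1: 1+3/5x = −1+2/5x ⇒ -1/5x=2 ⇒ x=2/(-1/5)=-10.0000
Confirm numerically:
  x=-9.389: |R|=0.97430 <1
  x=-9.311: |R|=0.97083 <1
  x=-7.605: |R|=0.88149 <1
  x=-5.466: |R|=0.71542 <1
  x=-10.258: |R|=1.01011 >1
  x=-10.036: |R|=1.00144 >1
Interval (-10.0000, 0).

(-10.0000,0); λ=-6 ⇒ h* = (10)/6 = 1.6667.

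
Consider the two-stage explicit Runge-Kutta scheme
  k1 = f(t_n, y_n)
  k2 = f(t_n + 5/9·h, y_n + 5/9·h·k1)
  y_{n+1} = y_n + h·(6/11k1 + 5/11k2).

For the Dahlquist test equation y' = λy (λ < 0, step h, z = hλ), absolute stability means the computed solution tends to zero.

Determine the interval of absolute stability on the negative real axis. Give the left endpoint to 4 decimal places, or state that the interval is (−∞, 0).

On y'=λy, z=hλ:
  k1=λy_n ⇒ h·k1=z·y_n;  k2=λ(1+5/9z)y_n ⇒ h·k2=z(1+5/9z)y_n
  y_{n+1}/y_n = 1 + 6/11z + 5/11z(1+5/9z) = 1 + z + 25/99z²
  ⇒ R(z) = 1 + z + 25/99z².

Solve |R(x)|<1 on ℝ⁻.
x=-1.21: |R|=0.1597
R=1: x+25/99x²=0 ⇒ x=−99/25=-3.9600; min R=1−1/(4·25/99)=0.0100>−1
Confirm numerically:
  x=-3.817: |R|=0.86216 <1
  x=-2.924: |R|=0.23503 <1
  x=-2.672: |R|=0.13093 <1
  x=-1.675: |R|=0.03349 <1
  x=-4.555: |R|=1.68440 >1
  x=-4.326: |R|=1.39983 >1
So |R|<1 on (-3.9600, 0).

(-3.9600, 0).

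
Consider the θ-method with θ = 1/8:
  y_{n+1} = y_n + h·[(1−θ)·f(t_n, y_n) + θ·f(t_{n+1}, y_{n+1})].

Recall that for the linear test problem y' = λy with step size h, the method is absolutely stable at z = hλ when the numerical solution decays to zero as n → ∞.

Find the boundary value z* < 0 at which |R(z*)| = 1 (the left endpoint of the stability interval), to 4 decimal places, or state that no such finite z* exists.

Test eqn y'=λy, z=hλ:
  y_{n+1} = y_n + z·[7/8·y_n + 1/8·y_{n+1}] ⇒ (1 − 1/8z)y_{n+1} = (1 + 7/8z)y_n
  R(z) = (1 + 7/8z)/(1 − 1/8z).

Need |R(x)|<1, x<0.
x=-1.7: |R|=0.4021
R=−1: 1+7/8x = −1+1/8x ⇒ -3/4x=2 ⇒ x=2/(-3/4)=-2.6667
Confirm numerically:
  x=-2.507: |R|=0.90882 <1
  x=-2.145: |R|=0.69147 <1
  x=-2.103: |R|=0.66525 <1
  x=-2.025: |R|=0.61596 <1
  x=-3.210: |R|=1.29081 >1
  x=-3.090: |R|=1.22904 >1
Stable set (-2.6667, 0).

left endpoint -2.6667.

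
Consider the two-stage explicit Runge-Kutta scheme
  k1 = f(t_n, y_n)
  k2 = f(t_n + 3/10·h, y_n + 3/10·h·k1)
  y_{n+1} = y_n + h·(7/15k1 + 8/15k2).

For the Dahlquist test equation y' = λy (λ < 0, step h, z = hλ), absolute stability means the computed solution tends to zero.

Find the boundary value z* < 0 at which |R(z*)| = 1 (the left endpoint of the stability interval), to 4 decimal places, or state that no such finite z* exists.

Set f=λy, z=hλ:
  k1=λy_n ⇒ h·k1=z·y_n;  k2=λ(1+3/10z)y_n ⇒ h·k2=z(1+3/10z)y_n
  y_{n+1}/y_n = 1 + 7/15z + 8/15z(1+3/10z) = 1 + z + 4/25z²
  R(z) = 1 + z + 4/25z².

Boundary: |R(x)|=1, x<0.
x=-1.6: |R|=0.1904
R=1: x+4/25x²=0 ⇒ x=−25/4=-6.2500; min R=1−1/(4·4/25)=-0.5625>−1
Confirm numerically:
  x=-4.325: |R|=0.33210 <1
  x=-4.294: |R|=0.34385 <1
  x=-3.780: |R|=0.49386 <1
  x=-6.580: |R|=1.34742 >1
  x=-6.339: |R|=1.09027 >1
Interval (-6.2500, 0).

left endpoint -6.2500.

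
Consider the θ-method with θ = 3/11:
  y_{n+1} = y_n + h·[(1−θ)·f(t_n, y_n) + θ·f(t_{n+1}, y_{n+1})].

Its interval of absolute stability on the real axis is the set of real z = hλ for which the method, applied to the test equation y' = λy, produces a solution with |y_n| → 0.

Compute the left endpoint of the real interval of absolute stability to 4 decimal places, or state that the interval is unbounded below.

With y'=λy (z=hλ):
  y_{n+1} = y_n + z·[8/11·y_n + 3/11·y_{n+1}] ⇒ (1 − 3/11z)y_{n+1} = (1 + 8/11z)y_n
  Hence R(z) = (1 + 8/11z)/(1 − 3/11z).

Boundary: |R(x)|=1, x<0.
x=-1.51: |R|=0.0695
R=−1: 1+8/11x = −1+3/11x ⇒ -5/11x=2 ⇒ x=2/(-5/11)=-4.4000
Confirm numerically:
  x=-4.312: |R|=0.98162 <1
  x=-3.980: |R|=0.90846 <1
  x=-2.585: |R|=0.51613 <1
  x=-4.944: |R|=1.10530 >1
  x=-4.885: |R|=1.09452 >1
Stable set (-4.4000, 0).

z* = -4.4000.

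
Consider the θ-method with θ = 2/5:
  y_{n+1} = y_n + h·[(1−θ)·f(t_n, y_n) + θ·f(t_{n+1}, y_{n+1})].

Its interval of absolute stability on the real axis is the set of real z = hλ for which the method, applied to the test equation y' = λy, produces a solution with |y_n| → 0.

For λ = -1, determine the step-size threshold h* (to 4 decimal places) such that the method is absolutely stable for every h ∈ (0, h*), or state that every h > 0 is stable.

Set f=λy, z=hλ:
  y_{n+1} = y_n + z·[3/5·y_n + 2/5·y_{n+1}] ⇒ (1 − 2/5z)y_{n+1} = (1 + 3/5z)y_n
  R(z) = (1 + 3/5z)/(1 − 2/5z).

Boundary: |R(x)|=1, x<0.
x=-0.94: |R|=0.3169
R=−1: 1+3/5x = −1+2/5x ⇒ -1/5x=2 ⇒ x=2/(-1/5)=-10.0000
Confirm numerically:
  x=-9.589: |R|=0.98300 <1
  x=-8.726: |R|=0.94326 <1
  x=-7.965: |R|=0.90277 <1
  x=-7.761: |R|=0.89090 <1
  x=-10.434: |R|=1.01678 >1
  x=-10.164: |R|=1.00648 >1
So |R|<1 on (-10.0000, 0).

(-10.0000,0); λ=-1 ⇒ h* = (10)/1 = 10.0000.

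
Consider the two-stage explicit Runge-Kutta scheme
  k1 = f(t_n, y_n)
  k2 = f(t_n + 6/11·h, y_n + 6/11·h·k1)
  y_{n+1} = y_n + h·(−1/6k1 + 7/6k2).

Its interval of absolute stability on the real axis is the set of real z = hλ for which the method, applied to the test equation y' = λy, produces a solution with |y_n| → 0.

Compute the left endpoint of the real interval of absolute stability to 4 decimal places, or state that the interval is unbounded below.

With y'=λy (z=hλ):
  k1=λy_n ⇒ h·k1=z·y_n;  k2=λ(1+6/11z)y_n ⇒ h·k2=z(1+6/11z)y_n
  y_{n+1}/y_n = 1 − 1/6z + 7/6z(1+6/11z) = 1 + z + 7/11z²
  Hence R(z) = 1 + z + 7/11z².

Solve |R(x)|<1 on ℝ⁻.
x=-1.18: |R|=0.7061
R=1: x+7/11x²=0 ⇒ x=−11/7=-1.5714; min R=1−1/(4·7/11)=0.6071>−1
Confirm numerically:
  x=-1.290: |R|=0.76897 <1
  x=-0.984: |R|=0.63216 <1
  x=-0.644: |R|=0.61992 <1
  x=-2.062: |R|=1.64372 >1
  x=-1.731: |R|=1.17578 >1
  x=-1.725: |R|=1.16858 >1
Interval (-1.5714, 0).

left endpoint -1.5714.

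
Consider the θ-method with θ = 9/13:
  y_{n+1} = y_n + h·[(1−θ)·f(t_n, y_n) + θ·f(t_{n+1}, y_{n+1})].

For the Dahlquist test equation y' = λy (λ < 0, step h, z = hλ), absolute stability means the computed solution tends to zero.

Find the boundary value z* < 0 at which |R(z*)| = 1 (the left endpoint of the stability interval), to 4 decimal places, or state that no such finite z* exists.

With y'=λy (z=hλ):
  y_{n+1} = y_n + z·[4/13·y_n + 9/13·y_{n+1}] ⇒ (1 − 9/13z)y_{n+1} = (1 + 4/13z)y_n
  so R(z) = (1 + 4/13z)/(1 − 9/13z).

Need |R(x)|<1, x<0.
x=-1.38: |R|=0.2943
x=-2: |R|=0.1613
x=-10: |R|=0.2621
x=-100: |R|=0.4239
θ=9/13≥1/2 ⇒ |1+4/13x|<|1−9/13x| ∀x<0 ⇒ unbounded interval.

unbounded; (−∞, 0).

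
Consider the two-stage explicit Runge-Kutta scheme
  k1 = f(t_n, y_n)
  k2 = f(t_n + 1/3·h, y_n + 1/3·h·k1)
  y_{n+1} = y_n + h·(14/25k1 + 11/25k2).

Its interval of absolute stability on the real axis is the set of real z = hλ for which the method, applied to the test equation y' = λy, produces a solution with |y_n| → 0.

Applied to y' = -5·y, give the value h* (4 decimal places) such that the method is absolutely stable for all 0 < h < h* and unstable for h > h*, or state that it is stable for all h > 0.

With y'=λy (z=hλ):
  k1=λy_n ⇒ h·k1=z·y_n;  k2=λ(1+1/3z)y_n ⇒ h·k2=z(1+1/3z)y_n
  y_{n+1}/y_n = 1 + 14/25z + 11/25z(1+1/3z) = 1 + z + 11/75z²
  so R(z) = 1 + z + 11/75z².

Boundary: |R(x)|=1, x<0.
x=-1.12: |R|=0.0640
R=1: x+11/75x²=0 ⇒ x=−75/11=-6.8182; min R=1−1/(4·11/75)=-0.7045>−1
Confirm numerically:
  x=-6.139: |R|=0.38847 <1
  x=-5.201: |R|=0.23361 <1
  x=-3.271: |R|=0.70175 <1
  x=-2.978: |R|=0.67729 <1
  x=-7.393: |R|=1.62328 >1
  x=-7.258: |R|=1.46819 >1
  x=-6.883: |R|=1.06543 >1
Interval (-6.8182, 0).

(-6.8182,0); λ=-5 ⇒ h* = (75/11)/5 = 1.3636.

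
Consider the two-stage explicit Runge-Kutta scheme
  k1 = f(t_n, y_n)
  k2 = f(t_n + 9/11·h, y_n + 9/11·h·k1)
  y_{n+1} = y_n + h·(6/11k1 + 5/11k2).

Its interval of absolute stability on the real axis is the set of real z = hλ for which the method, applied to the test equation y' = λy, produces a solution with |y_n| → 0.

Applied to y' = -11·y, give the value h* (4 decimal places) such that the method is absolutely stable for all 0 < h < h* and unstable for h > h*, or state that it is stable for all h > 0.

Set f=λy, z=hλ:
  k1=λy_n ⇒ h·k1=z·y_n;  k2=λ(1+9/11z)y_n ⇒ h·k2=z(1+9/11z)y_n
  y_{n+1}/y_n = 1 + 6/11z + 5/11z(1+9/11z) = 1 + z + 45/121z²
  Hence R(z) = 1 + z + 45/121z².

Boundary: |R(x)|=1, x<0.
x=-1.41: |R|=0.3294
R=1: x+45/121x²=0 ⇒ x=−121/45=-2.6889; min R=1−1/(4·45/121)=0.3278>−1
Confirm numerically:
  x=-2.389: |R|=0.73356 <1
  x=-2.049: |R|=0.51239 <1
  x=-1.501: |R|=0.33689 <1
  x=-1.157: |R|=0.34084 <1
  x=-3.139: |R|=1.52546 >1
  x=-2.787: |R|=1.10169 >1
So |R|<1 on (-2.6889, 0).

(-2.6889,0); λ=-11 ⇒ h* = (121/45)/11 = 0.2444.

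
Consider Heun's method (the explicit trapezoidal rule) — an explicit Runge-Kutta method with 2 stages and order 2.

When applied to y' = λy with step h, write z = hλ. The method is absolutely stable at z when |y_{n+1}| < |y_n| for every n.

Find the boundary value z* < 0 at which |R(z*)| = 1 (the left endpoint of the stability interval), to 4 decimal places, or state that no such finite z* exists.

z* = -2.0000.

Test eqn y'=λy, z=hλ:
  order 2, 2-stage ⇒ R(z)=1+z+z^2/2
  (e.g. R(-0.36)=0.70480, |R|=0.70480)

Need |R(x)|<1, x<0.
x=-0.36: |R|=0.7048
|R(-2.37)|=1.4385 |R(-2.35)|=1.4113 |R(-1.39)|=0.5760
Bisect:
  x_lo=-2.7329 |R|=2.0015  x_hi=-0.0550 |R|=0.9465
  mid=-1.39393 |R|=0.57759 →hi
  mid=-2.06341 |R|=1.06542 →lo
  mid=-1.72867 |R|=0.76548 →hi
  mid=-1.89604 |R|=0.90144 →hi
  mid=-1.97972 |R|=0.97993 →hi
  mid=-2.02157 |R|=1.02180 →lo
  mid=-2.00064 |R|=1.00064 →lo
  mid=-1.99018 |R|=0.99023 →hi
  ...
  [-2.00015,-1.99999] ⇒ x*=-2.0000
Stable set (-2.0000, 0).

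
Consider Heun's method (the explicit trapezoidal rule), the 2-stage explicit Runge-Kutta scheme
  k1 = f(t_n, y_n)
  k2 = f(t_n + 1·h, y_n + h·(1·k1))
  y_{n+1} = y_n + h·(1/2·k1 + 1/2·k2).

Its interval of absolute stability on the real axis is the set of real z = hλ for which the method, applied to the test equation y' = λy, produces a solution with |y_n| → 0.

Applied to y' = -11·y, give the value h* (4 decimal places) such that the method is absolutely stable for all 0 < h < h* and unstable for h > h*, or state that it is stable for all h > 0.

Test eqn y'=λy, z=hλ:
  order 2, 2-stage ⇒ R(z)=1+z+z^2/2
  (e.g. R(-0.73)=0.53645, |R|=0.53645)

Boundary: |R(x)|=1, x<0.
x=-0.73: |R|=0.5364
|R(-1.09)|=0.5040 |R(-0.87)|=0.5085 |R(-0.52)|=0.6152
Bisect:
  x_lo=-2.5321 |R|=1.6736  x_hi=-0.2137 |R|=0.8092
  mid=-1.37286 |R|=0.56951 →hi
  mid=-1.95246 |R|=0.95359 →hi
  mid=-2.24226 |R|=1.27160 →lo
  mid=-2.09736 |R|=1.10210 →lo
  mid=-2.02491 |R|=1.02522 →lo
  mid=-1.98868 |R|=0.98875 →hi
  mid=-2.00680 |R|=1.00682 →lo
  ...
  [-2.00000,-1.99986] ⇒ x*=-2.0000
So |R|<1 on (-2.0000, 0).

(-2.0000,0); λ=-11 ⇒ h* = 0.1818.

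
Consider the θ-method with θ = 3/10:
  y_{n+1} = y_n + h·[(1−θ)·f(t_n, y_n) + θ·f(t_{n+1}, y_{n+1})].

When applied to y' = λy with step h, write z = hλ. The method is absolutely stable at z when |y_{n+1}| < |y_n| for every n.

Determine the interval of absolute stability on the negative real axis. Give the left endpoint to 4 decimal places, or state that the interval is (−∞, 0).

Test eqn y'=λy, z=hλ:
  y_{n+1} = y_n + z·[7/10·y_n + 3/10·y_{n+1}] ⇒ (1 − 3/10z)y_{n+1} = (1 + 7/10z)y_n
  so R(z) = (1 + 7/10z)/(1 − 3/10z).

Need |R(x)|<1, x<0.
x=-1.75: |R|=0.1475
R=−1: 1+7/10x = −1+3/10x ⇒ -2/5x=2 ⇒ x=2/(-2/5)=-5.0000
Confirm numerically:
  x=-4.237: |R|=0.86562 <1
  x=-3.845: |R|=0.78547 <1
  x=-2.915: |R|=0.55508 <1
  x=-2.498: |R|=0.42792 <1
  x=-5.485: |R|=1.07333 >1
  x=-5.371: |R|=1.05683 >1
Interval (-5.0000, 0).

(-5.0000, 0).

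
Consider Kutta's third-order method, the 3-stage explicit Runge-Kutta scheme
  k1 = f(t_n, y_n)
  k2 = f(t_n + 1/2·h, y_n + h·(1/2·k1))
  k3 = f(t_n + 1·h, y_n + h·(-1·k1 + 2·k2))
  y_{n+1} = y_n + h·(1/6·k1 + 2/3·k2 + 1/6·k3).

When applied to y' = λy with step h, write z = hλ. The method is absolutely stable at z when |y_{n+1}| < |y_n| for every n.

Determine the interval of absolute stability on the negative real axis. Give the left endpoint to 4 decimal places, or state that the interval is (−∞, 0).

z∈(-2.5127,0).

Test eqn y'=λy, z=hλ:
  order 3, 3-stage ⇒ R(z)=1+z+z^2/2+z^3/6
  (e.g. R(-0.39)=0.67616, |R|=0.67616)

Boundary: |R(x)|=1, x<0.
x=-0.39: |R|=0.6762
|R(-2.04)|=0.3741 |R(-1.42)|=0.1110 |R(-0.96)|=0.3533
Bisect:
  x_lo=-2.8932 |R|=1.7443  x_hi=-0.3867 |R|=0.6784
  mid=-1.63998 |R|=0.03034 →hi
  mid=-2.26660 |R|=0.63863 →hi
  mid=-2.57991 |R|=1.11389 →lo
  mid=-2.42325 |R|=0.85880 →hi
  mid=-2.50158 |R|=0.98174 →hi
  mid=-2.54075 |R|=1.04663 →lo
  mid=-2.52116 |R|=1.01389 →lo
  mid=-2.51137 |R|=0.99774 →hi
  ...
  [-2.51275,-2.51260] ⇒ x*=-2.5127
Stable set (-2.5127, 0).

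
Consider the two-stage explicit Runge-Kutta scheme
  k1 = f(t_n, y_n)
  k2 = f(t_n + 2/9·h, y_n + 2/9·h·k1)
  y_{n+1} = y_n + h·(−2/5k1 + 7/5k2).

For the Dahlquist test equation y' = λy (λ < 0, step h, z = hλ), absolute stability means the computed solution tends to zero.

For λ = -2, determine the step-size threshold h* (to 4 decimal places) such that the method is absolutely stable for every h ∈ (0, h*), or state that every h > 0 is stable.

With y'=λy (z=hλ):
  k1=λy_n ⇒ h·k1=z·y_n;  k2=λ(1+2/9z)y_n ⇒ h·k2=z(1+2/9z)y_n
  y_{n+1}/y_n = 1 − 2/5z + 7/5z(1+2/9z) = 1 + z + 14/45z²
  Hence R(z) = 1 + z + 14/45z².

Boundary: |R(x)|=1, x<0.
x=-0.31: |R|=0.7199
R=1: x+14/45x²=0 ⇒ x=−45/14=-3.2143; min R=1−1/(4·14/45)=0.1964>−1
Confirm numerically:
  x=-3.038: |R|=0.83338 <1
  x=-1.741: |R|=0.20200 <1
  x=-1.694: |R|=0.19878 <1
  x=-3.444: |R|=1.24613 >1
  x=-3.244: |R|=1.02999 >1
So |R|<1 on (-3.2143, 0).

(-3.2143,0); λ=-2 ⇒ h* = (45/14)/2 = 1.6071.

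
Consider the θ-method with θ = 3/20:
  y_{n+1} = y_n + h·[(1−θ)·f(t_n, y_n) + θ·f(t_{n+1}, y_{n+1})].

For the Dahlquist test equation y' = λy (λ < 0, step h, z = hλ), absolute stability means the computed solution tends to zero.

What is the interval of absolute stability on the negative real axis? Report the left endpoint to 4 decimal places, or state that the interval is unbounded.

Set f=λy, z=hλ:
  y_{n+1} = y_n + z·[17/20·y_n + 3/20·y_{n+1}] ⇒ (1 − 3/20z)y_{n+1} = (1 + 17/20z)y_n
  ⇒ R(z) = (1 + 17/20z)/(1 − 3/20z).

Need |R(x)|<1, x<0.
x=-1.41: |R|=0.1638
R=−1: 1+17/20x = −1+3/20x ⇒ -7/10x=2 ⇒ x=2/(-7/10)=-2.8571
Confirm numerically:
  x=-2.679: |R|=0.91105 <1
  x=-2.468: |R|=0.80120 <1
  x=-2.271: |R|=0.69395 <1
  x=-3.175: |R|=1.15072 >1
  x=-3.102: |R|=1.11697 >1
  x=-3.023: |R|=1.07988 >1
Interval (-2.8571, 0).

(-2.8571, 0).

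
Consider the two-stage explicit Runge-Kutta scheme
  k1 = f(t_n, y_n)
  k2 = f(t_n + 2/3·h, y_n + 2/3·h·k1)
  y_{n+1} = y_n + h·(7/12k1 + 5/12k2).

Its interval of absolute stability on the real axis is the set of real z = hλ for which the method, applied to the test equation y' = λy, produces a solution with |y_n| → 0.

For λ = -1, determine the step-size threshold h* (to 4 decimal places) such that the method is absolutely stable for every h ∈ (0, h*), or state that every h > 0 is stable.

(-3.6000,0); λ=-1 ⇒ h* = (18/5)/1 = 3.6000.

Set f=λy, z=hλ:
  k1=λy_n ⇒ h·k1=z·y_n;  k2=λ(1+2/3z)y_n ⇒ h·k2=z(1+2/3z)y_n
  y_{n+1}/y_n = 1 + 7/12z + 5/12z(1+2/3z) = 1 + z + 5/18z²
  ⇒ R(z) = 1 + z + 5/18z².

Boundary: |R(x)|=1, x<0.
x=-0.96: |R|=0.2960
R=1: x+5/18x²=0 ⇒ x=−18/5=-3.6000; min R=1−1/(4·5/18)=0.1000>−1
Confirm numerically:
  x=-3.303: |R|=0.72750 <1
  x=-3.097: |R|=0.56728 <1
  x=-1.853: |R|=0.10078 <1
  x=-4.149: |R|=1.63272 >1
  x=-4.011: |R|=1.45792 >1
Stable set (-3.6000, 0).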